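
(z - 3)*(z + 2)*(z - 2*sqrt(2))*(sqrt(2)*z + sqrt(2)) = sqrt(2)*z^4 - 4*z^3 - 7*sqrt(2)*z^2 - 6*sqrt(2)*z + 28*z + 24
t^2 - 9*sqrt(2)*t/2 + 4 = (t - 4*sqrt(2))*(t - sqrt(2)/2)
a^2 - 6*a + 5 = (a - 5)*(a - 1)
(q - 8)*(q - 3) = q^2 - 11*q + 24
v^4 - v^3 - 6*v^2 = v^2*(v - 3)*(v + 2)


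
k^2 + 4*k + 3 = (k + 1)*(k + 3)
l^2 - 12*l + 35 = (l - 7)*(l - 5)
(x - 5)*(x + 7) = x^2 + 2*x - 35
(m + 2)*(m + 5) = m^2 + 7*m + 10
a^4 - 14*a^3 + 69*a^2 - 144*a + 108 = (a - 6)*(a - 3)^2*(a - 2)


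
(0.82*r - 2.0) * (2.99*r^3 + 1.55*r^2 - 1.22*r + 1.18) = 2.4518*r^4 - 4.709*r^3 - 4.1004*r^2 + 3.4076*r - 2.36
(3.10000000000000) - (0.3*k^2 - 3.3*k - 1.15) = -0.3*k^2 + 3.3*k + 4.25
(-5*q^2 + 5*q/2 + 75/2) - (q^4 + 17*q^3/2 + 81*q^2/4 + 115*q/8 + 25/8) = -q^4 - 17*q^3/2 - 101*q^2/4 - 95*q/8 + 275/8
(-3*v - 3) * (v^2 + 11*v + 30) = -3*v^3 - 36*v^2 - 123*v - 90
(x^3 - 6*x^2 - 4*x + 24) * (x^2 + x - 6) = x^5 - 5*x^4 - 16*x^3 + 56*x^2 + 48*x - 144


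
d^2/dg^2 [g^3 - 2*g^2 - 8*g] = 6*g - 4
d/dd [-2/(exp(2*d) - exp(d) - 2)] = (4*exp(d) - 2)*exp(d)/(-exp(2*d) + exp(d) + 2)^2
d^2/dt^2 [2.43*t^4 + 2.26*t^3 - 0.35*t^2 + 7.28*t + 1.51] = 29.16*t^2 + 13.56*t - 0.7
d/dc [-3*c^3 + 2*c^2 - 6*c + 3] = -9*c^2 + 4*c - 6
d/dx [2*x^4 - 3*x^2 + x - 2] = 8*x^3 - 6*x + 1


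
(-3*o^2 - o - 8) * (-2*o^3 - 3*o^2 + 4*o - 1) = 6*o^5 + 11*o^4 + 7*o^3 + 23*o^2 - 31*o + 8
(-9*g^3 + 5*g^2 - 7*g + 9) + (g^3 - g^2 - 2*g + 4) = -8*g^3 + 4*g^2 - 9*g + 13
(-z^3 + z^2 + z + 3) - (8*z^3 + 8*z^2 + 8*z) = -9*z^3 - 7*z^2 - 7*z + 3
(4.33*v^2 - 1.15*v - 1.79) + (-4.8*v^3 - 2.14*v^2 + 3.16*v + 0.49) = -4.8*v^3 + 2.19*v^2 + 2.01*v - 1.3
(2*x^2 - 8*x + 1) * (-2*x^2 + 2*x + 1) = -4*x^4 + 20*x^3 - 16*x^2 - 6*x + 1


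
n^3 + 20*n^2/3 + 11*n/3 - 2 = (n - 1/3)*(n + 1)*(n + 6)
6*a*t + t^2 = t*(6*a + t)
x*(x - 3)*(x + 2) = x^3 - x^2 - 6*x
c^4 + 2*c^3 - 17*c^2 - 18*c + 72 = (c - 3)*(c - 2)*(c + 3)*(c + 4)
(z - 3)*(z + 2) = z^2 - z - 6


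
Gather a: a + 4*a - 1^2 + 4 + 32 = 5*a + 35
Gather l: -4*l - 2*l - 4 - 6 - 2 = -6*l - 12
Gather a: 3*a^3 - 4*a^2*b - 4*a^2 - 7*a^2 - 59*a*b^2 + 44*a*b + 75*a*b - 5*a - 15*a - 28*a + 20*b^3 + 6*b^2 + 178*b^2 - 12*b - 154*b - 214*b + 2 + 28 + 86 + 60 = 3*a^3 + a^2*(-4*b - 11) + a*(-59*b^2 + 119*b - 48) + 20*b^3 + 184*b^2 - 380*b + 176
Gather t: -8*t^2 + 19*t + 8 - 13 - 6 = -8*t^2 + 19*t - 11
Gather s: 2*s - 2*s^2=-2*s^2 + 2*s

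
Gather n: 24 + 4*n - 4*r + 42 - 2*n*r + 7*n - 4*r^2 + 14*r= n*(11 - 2*r) - 4*r^2 + 10*r + 66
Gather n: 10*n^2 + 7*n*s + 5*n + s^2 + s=10*n^2 + n*(7*s + 5) + s^2 + s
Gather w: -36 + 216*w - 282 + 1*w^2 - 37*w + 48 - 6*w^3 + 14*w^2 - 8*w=-6*w^3 + 15*w^2 + 171*w - 270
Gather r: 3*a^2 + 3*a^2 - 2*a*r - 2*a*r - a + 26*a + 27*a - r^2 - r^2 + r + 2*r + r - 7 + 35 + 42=6*a^2 + 52*a - 2*r^2 + r*(4 - 4*a) + 70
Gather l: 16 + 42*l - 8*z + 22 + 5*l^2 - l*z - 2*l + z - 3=5*l^2 + l*(40 - z) - 7*z + 35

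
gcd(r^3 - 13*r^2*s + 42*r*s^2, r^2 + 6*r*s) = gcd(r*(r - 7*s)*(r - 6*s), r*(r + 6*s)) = r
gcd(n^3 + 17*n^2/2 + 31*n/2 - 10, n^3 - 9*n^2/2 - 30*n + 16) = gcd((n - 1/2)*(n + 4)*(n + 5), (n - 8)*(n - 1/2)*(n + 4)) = n^2 + 7*n/2 - 2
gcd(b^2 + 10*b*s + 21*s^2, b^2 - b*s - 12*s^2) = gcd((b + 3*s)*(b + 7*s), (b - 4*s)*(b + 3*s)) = b + 3*s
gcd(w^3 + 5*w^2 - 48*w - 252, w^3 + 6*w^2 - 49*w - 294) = w^2 - w - 42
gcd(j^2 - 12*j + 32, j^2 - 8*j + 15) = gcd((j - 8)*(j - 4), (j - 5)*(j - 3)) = 1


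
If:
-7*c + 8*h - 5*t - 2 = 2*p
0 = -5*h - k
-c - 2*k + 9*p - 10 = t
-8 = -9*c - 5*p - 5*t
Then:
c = 218/259 - 125*t/259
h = 44*t/259 + 261/259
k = -220*t/259 - 1305/259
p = 22/259 - 34*t/259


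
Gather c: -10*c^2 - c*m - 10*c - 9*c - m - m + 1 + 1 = -10*c^2 + c*(-m - 19) - 2*m + 2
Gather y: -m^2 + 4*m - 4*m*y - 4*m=-m^2 - 4*m*y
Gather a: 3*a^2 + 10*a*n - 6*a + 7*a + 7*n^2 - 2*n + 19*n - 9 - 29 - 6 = 3*a^2 + a*(10*n + 1) + 7*n^2 + 17*n - 44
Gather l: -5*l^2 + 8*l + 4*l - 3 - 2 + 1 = -5*l^2 + 12*l - 4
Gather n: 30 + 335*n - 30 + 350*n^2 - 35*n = 350*n^2 + 300*n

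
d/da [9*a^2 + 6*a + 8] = 18*a + 6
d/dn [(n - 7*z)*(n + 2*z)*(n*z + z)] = z*(3*n^2 - 10*n*z + 2*n - 14*z^2 - 5*z)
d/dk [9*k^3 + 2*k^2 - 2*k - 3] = 27*k^2 + 4*k - 2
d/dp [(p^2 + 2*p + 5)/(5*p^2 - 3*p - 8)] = (-13*p^2 - 66*p - 1)/(25*p^4 - 30*p^3 - 71*p^2 + 48*p + 64)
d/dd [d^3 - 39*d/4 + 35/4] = 3*d^2 - 39/4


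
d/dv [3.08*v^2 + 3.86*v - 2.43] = 6.16*v + 3.86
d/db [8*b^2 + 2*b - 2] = 16*b + 2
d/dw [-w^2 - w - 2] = -2*w - 1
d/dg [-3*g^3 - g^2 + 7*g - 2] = -9*g^2 - 2*g + 7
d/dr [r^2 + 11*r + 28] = 2*r + 11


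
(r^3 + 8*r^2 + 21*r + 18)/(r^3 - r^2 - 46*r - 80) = (r^2 + 6*r + 9)/(r^2 - 3*r - 40)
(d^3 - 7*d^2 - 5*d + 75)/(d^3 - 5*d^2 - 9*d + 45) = (d - 5)/(d - 3)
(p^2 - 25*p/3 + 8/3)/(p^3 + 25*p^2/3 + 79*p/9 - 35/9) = 3*(p - 8)/(3*p^2 + 26*p + 35)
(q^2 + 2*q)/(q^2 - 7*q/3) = 3*(q + 2)/(3*q - 7)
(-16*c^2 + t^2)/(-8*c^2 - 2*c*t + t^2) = (4*c + t)/(2*c + t)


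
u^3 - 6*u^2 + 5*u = u*(u - 5)*(u - 1)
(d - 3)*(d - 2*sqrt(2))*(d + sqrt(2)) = d^3 - 3*d^2 - sqrt(2)*d^2 - 4*d + 3*sqrt(2)*d + 12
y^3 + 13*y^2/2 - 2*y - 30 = (y - 2)*(y + 5/2)*(y + 6)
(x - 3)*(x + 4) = x^2 + x - 12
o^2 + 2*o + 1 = (o + 1)^2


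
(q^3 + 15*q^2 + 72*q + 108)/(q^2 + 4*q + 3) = (q^2 + 12*q + 36)/(q + 1)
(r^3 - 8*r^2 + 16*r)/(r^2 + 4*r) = (r^2 - 8*r + 16)/(r + 4)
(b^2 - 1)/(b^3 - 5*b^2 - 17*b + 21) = (b + 1)/(b^2 - 4*b - 21)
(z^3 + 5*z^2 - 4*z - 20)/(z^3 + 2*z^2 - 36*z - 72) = (z^2 + 3*z - 10)/(z^2 - 36)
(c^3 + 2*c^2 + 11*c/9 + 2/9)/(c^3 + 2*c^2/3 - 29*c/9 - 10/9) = (3*c^2 + 5*c + 2)/(3*c^2 + c - 10)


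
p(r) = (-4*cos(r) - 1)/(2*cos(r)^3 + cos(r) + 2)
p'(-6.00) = -0.16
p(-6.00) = -1.02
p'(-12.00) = -0.23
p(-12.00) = -1.08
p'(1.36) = 1.30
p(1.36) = -0.82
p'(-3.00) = -2.71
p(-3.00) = -3.18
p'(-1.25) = -0.99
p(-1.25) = -0.95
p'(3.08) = 1.07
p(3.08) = -3.03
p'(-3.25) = 1.97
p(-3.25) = -3.10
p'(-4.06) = 7.44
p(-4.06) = 1.51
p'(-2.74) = -24.41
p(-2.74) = -5.59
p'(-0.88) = -0.03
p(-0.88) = -1.12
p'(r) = (6*sin(r)*cos(r)^2 + sin(r))*(-4*cos(r) - 1)/(2*cos(r)^3 + cos(r) + 2)^2 + 4*sin(r)/(2*cos(r)^3 + cos(r) + 2)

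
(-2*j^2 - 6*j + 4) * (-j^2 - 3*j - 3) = 2*j^4 + 12*j^3 + 20*j^2 + 6*j - 12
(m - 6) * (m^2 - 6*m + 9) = m^3 - 12*m^2 + 45*m - 54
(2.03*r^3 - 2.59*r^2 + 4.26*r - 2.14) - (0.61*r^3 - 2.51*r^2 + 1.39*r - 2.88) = 1.42*r^3 - 0.0800000000000001*r^2 + 2.87*r + 0.74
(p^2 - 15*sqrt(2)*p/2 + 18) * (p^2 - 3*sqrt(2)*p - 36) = p^4 - 21*sqrt(2)*p^3/2 + 27*p^2 + 216*sqrt(2)*p - 648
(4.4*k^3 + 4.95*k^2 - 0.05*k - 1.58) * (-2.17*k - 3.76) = -9.548*k^4 - 27.2855*k^3 - 18.5035*k^2 + 3.6166*k + 5.9408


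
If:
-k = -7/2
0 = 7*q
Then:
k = 7/2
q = 0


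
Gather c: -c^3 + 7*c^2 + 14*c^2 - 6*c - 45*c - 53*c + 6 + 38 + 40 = -c^3 + 21*c^2 - 104*c + 84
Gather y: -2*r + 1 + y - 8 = -2*r + y - 7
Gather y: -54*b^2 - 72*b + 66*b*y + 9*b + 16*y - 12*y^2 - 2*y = -54*b^2 - 63*b - 12*y^2 + y*(66*b + 14)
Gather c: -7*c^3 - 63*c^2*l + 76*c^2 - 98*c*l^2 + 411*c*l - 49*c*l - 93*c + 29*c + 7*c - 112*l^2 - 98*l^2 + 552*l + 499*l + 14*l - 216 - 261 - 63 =-7*c^3 + c^2*(76 - 63*l) + c*(-98*l^2 + 362*l - 57) - 210*l^2 + 1065*l - 540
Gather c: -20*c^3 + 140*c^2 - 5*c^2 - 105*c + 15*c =-20*c^3 + 135*c^2 - 90*c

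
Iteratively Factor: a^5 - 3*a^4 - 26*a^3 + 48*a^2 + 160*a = (a + 4)*(a^4 - 7*a^3 + 2*a^2 + 40*a) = (a - 4)*(a + 4)*(a^3 - 3*a^2 - 10*a) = (a - 4)*(a + 2)*(a + 4)*(a^2 - 5*a) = a*(a - 4)*(a + 2)*(a + 4)*(a - 5)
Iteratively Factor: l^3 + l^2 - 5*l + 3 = (l + 3)*(l^2 - 2*l + 1) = (l - 1)*(l + 3)*(l - 1)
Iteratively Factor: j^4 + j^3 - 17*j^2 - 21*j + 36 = (j + 3)*(j^3 - 2*j^2 - 11*j + 12) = (j + 3)^2*(j^2 - 5*j + 4) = (j - 4)*(j + 3)^2*(j - 1)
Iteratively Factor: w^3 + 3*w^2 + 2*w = (w + 1)*(w^2 + 2*w) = (w + 1)*(w + 2)*(w)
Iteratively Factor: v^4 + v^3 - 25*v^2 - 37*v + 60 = (v - 5)*(v^3 + 6*v^2 + 5*v - 12) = (v - 5)*(v + 4)*(v^2 + 2*v - 3) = (v - 5)*(v + 3)*(v + 4)*(v - 1)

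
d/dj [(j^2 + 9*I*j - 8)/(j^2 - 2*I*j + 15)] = (-11*I*j^2 + 46*j + 119*I)/(j^4 - 4*I*j^3 + 26*j^2 - 60*I*j + 225)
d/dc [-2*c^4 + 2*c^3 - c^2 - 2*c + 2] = -8*c^3 + 6*c^2 - 2*c - 2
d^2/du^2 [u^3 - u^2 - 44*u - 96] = 6*u - 2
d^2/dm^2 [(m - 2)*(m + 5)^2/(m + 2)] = 2*(m^3 + 6*m^2 + 12*m - 28)/(m^3 + 6*m^2 + 12*m + 8)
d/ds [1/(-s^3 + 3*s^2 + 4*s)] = (3*s^2 - 6*s - 4)/(s^2*(-s^2 + 3*s + 4)^2)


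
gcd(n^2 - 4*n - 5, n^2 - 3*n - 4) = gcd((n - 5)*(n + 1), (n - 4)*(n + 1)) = n + 1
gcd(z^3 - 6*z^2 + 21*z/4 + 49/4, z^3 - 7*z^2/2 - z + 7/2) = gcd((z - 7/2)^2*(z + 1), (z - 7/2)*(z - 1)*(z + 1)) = z^2 - 5*z/2 - 7/2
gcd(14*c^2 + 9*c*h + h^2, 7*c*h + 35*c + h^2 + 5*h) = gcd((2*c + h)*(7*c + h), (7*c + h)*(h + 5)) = 7*c + h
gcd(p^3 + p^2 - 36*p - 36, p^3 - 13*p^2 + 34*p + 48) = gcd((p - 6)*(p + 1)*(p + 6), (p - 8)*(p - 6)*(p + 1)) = p^2 - 5*p - 6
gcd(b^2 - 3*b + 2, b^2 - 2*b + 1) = b - 1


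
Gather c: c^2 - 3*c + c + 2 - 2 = c^2 - 2*c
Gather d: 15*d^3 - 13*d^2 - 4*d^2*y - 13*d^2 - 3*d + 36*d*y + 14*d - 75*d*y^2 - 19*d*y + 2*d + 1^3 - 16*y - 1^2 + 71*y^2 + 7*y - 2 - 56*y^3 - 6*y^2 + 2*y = 15*d^3 + d^2*(-4*y - 26) + d*(-75*y^2 + 17*y + 13) - 56*y^3 + 65*y^2 - 7*y - 2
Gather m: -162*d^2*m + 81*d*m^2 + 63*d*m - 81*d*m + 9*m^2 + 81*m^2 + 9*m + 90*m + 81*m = m^2*(81*d + 90) + m*(-162*d^2 - 18*d + 180)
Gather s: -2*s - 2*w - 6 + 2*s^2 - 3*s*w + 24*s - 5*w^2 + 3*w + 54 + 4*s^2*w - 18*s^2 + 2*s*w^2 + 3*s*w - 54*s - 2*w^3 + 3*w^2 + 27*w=s^2*(4*w - 16) + s*(2*w^2 - 32) - 2*w^3 - 2*w^2 + 28*w + 48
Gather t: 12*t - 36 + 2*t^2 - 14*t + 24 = 2*t^2 - 2*t - 12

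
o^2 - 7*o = o*(o - 7)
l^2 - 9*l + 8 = (l - 8)*(l - 1)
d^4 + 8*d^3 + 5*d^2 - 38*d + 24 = (d - 1)^2*(d + 4)*(d + 6)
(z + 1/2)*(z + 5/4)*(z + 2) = z^3 + 15*z^2/4 + 33*z/8 + 5/4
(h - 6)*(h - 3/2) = h^2 - 15*h/2 + 9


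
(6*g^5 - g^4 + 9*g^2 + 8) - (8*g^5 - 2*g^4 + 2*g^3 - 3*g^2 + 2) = -2*g^5 + g^4 - 2*g^3 + 12*g^2 + 6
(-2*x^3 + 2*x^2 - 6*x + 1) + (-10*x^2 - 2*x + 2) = -2*x^3 - 8*x^2 - 8*x + 3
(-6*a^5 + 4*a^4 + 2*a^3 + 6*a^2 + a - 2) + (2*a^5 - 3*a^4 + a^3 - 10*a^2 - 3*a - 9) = -4*a^5 + a^4 + 3*a^3 - 4*a^2 - 2*a - 11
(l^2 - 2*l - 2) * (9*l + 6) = 9*l^3 - 12*l^2 - 30*l - 12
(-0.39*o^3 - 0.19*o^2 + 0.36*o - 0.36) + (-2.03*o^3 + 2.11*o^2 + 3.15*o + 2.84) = -2.42*o^3 + 1.92*o^2 + 3.51*o + 2.48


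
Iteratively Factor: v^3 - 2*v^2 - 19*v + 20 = (v + 4)*(v^2 - 6*v + 5) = (v - 1)*(v + 4)*(v - 5)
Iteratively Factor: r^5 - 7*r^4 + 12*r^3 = (r)*(r^4 - 7*r^3 + 12*r^2) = r^2*(r^3 - 7*r^2 + 12*r) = r^2*(r - 3)*(r^2 - 4*r) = r^3*(r - 3)*(r - 4)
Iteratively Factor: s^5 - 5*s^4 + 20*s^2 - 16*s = (s - 4)*(s^4 - s^3 - 4*s^2 + 4*s) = (s - 4)*(s + 2)*(s^3 - 3*s^2 + 2*s) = (s - 4)*(s - 2)*(s + 2)*(s^2 - s) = s*(s - 4)*(s - 2)*(s + 2)*(s - 1)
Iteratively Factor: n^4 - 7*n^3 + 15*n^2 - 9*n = (n)*(n^3 - 7*n^2 + 15*n - 9) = n*(n - 1)*(n^2 - 6*n + 9) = n*(n - 3)*(n - 1)*(n - 3)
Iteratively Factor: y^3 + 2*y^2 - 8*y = (y - 2)*(y^2 + 4*y) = y*(y - 2)*(y + 4)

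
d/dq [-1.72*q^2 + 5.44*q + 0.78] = 5.44 - 3.44*q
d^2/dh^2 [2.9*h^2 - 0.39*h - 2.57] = 5.80000000000000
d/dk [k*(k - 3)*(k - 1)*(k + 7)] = 4*k^3 + 9*k^2 - 50*k + 21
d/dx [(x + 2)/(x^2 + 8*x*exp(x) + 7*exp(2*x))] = (x^2 + 8*x*exp(x) - 2*(x + 2)*(4*x*exp(x) + x + 7*exp(2*x) + 4*exp(x)) + 7*exp(2*x))/(x^2 + 8*x*exp(x) + 7*exp(2*x))^2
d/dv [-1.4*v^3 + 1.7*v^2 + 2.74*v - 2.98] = -4.2*v^2 + 3.4*v + 2.74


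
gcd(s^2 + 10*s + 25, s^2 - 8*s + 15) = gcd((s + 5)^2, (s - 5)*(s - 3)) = 1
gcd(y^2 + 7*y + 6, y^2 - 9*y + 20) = 1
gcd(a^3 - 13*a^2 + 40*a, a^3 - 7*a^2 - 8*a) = a^2 - 8*a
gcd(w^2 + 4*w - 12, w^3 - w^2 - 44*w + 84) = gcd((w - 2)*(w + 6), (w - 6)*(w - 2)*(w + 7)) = w - 2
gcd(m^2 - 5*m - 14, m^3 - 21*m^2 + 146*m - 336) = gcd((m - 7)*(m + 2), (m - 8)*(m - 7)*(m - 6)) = m - 7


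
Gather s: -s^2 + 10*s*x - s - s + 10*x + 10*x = -s^2 + s*(10*x - 2) + 20*x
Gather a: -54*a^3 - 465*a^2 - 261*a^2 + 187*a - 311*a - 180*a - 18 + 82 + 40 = -54*a^3 - 726*a^2 - 304*a + 104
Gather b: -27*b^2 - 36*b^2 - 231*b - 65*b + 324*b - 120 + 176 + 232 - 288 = -63*b^2 + 28*b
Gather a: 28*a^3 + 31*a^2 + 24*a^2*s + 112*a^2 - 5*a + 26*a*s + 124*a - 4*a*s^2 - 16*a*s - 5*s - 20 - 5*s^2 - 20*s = 28*a^3 + a^2*(24*s + 143) + a*(-4*s^2 + 10*s + 119) - 5*s^2 - 25*s - 20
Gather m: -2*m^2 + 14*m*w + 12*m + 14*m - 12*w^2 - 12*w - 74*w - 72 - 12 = -2*m^2 + m*(14*w + 26) - 12*w^2 - 86*w - 84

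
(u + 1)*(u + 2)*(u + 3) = u^3 + 6*u^2 + 11*u + 6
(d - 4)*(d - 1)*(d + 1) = d^3 - 4*d^2 - d + 4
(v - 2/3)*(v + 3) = v^2 + 7*v/3 - 2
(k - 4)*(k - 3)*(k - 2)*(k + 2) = k^4 - 7*k^3 + 8*k^2 + 28*k - 48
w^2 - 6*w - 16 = (w - 8)*(w + 2)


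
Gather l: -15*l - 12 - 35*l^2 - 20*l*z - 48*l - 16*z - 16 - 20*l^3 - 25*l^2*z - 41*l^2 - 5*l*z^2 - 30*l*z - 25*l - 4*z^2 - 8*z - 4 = -20*l^3 + l^2*(-25*z - 76) + l*(-5*z^2 - 50*z - 88) - 4*z^2 - 24*z - 32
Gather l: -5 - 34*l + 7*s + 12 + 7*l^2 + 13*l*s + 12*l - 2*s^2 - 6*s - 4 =7*l^2 + l*(13*s - 22) - 2*s^2 + s + 3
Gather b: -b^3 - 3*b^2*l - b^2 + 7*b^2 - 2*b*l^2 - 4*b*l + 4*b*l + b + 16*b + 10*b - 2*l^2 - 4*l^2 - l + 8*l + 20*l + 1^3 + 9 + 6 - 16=-b^3 + b^2*(6 - 3*l) + b*(27 - 2*l^2) - 6*l^2 + 27*l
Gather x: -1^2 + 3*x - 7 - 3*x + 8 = 0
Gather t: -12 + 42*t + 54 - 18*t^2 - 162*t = -18*t^2 - 120*t + 42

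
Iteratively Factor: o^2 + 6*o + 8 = (o + 4)*(o + 2)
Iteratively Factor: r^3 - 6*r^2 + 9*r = (r)*(r^2 - 6*r + 9) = r*(r - 3)*(r - 3)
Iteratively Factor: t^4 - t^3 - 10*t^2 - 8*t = (t)*(t^3 - t^2 - 10*t - 8) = t*(t + 2)*(t^2 - 3*t - 4) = t*(t - 4)*(t + 2)*(t + 1)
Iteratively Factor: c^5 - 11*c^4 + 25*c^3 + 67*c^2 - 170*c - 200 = (c + 1)*(c^4 - 12*c^3 + 37*c^2 + 30*c - 200) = (c - 5)*(c + 1)*(c^3 - 7*c^2 + 2*c + 40) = (c - 5)*(c - 4)*(c + 1)*(c^2 - 3*c - 10) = (c - 5)*(c - 4)*(c + 1)*(c + 2)*(c - 5)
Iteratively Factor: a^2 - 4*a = (a)*(a - 4)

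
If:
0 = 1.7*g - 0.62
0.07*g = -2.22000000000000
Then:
No Solution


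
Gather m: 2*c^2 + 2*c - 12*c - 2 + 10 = 2*c^2 - 10*c + 8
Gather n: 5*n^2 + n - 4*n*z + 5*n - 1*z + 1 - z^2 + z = 5*n^2 + n*(6 - 4*z) - z^2 + 1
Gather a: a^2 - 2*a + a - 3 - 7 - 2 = a^2 - a - 12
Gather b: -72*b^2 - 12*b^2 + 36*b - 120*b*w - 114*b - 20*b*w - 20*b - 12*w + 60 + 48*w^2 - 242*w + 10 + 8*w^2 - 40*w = -84*b^2 + b*(-140*w - 98) + 56*w^2 - 294*w + 70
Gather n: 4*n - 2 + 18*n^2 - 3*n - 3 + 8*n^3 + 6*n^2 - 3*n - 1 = 8*n^3 + 24*n^2 - 2*n - 6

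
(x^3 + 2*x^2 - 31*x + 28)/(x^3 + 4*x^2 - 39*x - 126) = (x^2 - 5*x + 4)/(x^2 - 3*x - 18)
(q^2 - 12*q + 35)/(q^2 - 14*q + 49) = (q - 5)/(q - 7)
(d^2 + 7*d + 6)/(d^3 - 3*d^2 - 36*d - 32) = (d + 6)/(d^2 - 4*d - 32)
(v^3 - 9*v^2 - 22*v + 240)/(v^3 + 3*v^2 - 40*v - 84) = (v^2 - 3*v - 40)/(v^2 + 9*v + 14)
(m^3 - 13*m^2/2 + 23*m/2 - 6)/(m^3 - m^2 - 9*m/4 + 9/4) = 2*(m - 4)/(2*m + 3)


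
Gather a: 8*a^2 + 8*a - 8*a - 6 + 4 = 8*a^2 - 2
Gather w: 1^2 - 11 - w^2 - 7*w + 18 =-w^2 - 7*w + 8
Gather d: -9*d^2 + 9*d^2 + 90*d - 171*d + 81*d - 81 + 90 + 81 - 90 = 0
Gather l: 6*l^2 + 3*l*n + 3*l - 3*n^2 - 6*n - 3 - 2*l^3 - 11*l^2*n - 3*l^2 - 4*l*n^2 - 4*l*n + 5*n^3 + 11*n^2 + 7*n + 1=-2*l^3 + l^2*(3 - 11*n) + l*(-4*n^2 - n + 3) + 5*n^3 + 8*n^2 + n - 2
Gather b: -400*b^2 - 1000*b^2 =-1400*b^2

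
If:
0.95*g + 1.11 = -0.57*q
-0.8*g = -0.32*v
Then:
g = 0.4*v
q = -0.666666666666667*v - 1.94736842105263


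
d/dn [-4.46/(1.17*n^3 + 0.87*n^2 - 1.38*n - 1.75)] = (15.6546*n^2 + 7.7604*n - 6.1548)/(1.17*n^3 + 0.87*n^2 - 1.38*n - 1.75)^2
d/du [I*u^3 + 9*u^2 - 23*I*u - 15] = 3*I*u^2 + 18*u - 23*I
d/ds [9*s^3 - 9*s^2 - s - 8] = 27*s^2 - 18*s - 1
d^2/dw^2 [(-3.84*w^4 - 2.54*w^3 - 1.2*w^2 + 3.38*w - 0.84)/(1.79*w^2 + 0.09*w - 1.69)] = (-24.607488*w^6 - 3.71174399999997*w^5 + 69.51168*w^4 + 15.982724*w^3 - 167.220468*w^2 + 17.01012*w - 10.92222)/(5.735339*w^6 + 0.865107*w^5 - 16.20129*w^4 - 1.632825*w^3 + 15.29619*w^2 + 0.771147*w - 4.826809)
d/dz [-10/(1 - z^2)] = -20*z/(z^2 - 1)^2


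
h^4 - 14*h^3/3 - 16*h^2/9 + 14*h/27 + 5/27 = (h - 5)*(h - 1/3)*(h + 1/3)^2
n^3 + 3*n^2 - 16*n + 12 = (n - 2)*(n - 1)*(n + 6)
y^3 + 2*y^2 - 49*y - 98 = (y - 7)*(y + 2)*(y + 7)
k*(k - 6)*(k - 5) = k^3 - 11*k^2 + 30*k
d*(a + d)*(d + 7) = a*d^2 + 7*a*d + d^3 + 7*d^2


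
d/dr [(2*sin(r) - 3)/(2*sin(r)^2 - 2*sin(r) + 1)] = 4*(3*sin(r) + cos(r)^2 - 2)*cos(r)/(-2*sin(r) - cos(2*r) + 2)^2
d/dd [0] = 0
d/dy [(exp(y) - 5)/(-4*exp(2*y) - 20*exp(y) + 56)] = ((exp(y) - 5)*(2*exp(y) + 5) - exp(2*y) - 5*exp(y) + 14)*exp(y)/(4*(exp(2*y) + 5*exp(y) - 14)^2)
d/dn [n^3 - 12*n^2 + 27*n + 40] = 3*n^2 - 24*n + 27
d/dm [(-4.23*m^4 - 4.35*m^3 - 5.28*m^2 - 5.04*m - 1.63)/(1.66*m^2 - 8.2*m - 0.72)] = (-14.0436*m^5 + 96.837*m^4 + 83.5224*m^3 + 61.0584*m^2 + 13.0148*m - 9.7372)/(2.7556*m^4 - 27.224*m^3 + 64.8496*m^2 + 11.808*m + 0.5184)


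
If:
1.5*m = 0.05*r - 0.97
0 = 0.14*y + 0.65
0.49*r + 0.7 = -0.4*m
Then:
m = -0.68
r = -0.88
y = -4.64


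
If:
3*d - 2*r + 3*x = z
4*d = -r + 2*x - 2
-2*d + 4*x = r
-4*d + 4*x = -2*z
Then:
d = -3/8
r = -7/4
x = -5/8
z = 1/2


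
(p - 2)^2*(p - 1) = p^3 - 5*p^2 + 8*p - 4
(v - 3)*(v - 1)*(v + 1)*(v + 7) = v^4 + 4*v^3 - 22*v^2 - 4*v + 21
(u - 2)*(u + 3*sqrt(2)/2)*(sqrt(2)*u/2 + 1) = sqrt(2)*u^3/2 - sqrt(2)*u^2 + 5*u^2/2 - 5*u + 3*sqrt(2)*u/2 - 3*sqrt(2)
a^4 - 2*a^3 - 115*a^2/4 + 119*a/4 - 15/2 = (a - 6)*(a - 1/2)^2*(a + 5)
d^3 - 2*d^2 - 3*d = d*(d - 3)*(d + 1)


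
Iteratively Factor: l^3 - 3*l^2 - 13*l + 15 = (l - 1)*(l^2 - 2*l - 15) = (l - 5)*(l - 1)*(l + 3)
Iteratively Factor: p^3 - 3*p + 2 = (p + 2)*(p^2 - 2*p + 1) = (p - 1)*(p + 2)*(p - 1)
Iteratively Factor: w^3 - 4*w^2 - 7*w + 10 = (w - 1)*(w^2 - 3*w - 10) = (w - 5)*(w - 1)*(w + 2)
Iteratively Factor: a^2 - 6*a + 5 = (a - 5)*(a - 1)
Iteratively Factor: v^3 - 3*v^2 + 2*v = (v)*(v^2 - 3*v + 2) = v*(v - 2)*(v - 1)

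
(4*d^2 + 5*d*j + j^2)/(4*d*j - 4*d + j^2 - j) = (d + j)/(j - 1)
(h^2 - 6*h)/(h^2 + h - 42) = h/(h + 7)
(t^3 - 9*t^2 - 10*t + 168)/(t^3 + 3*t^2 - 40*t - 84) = (t^2 - 3*t - 28)/(t^2 + 9*t + 14)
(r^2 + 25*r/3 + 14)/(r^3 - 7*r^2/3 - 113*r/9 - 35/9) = 3*(r + 6)/(3*r^2 - 14*r - 5)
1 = 1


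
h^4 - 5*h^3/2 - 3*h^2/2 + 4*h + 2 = (h - 2)^2*(h + 1/2)*(h + 1)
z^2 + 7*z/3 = z*(z + 7/3)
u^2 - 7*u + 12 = (u - 4)*(u - 3)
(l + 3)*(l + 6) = l^2 + 9*l + 18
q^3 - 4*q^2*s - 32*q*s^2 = q*(q - 8*s)*(q + 4*s)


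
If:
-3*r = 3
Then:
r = -1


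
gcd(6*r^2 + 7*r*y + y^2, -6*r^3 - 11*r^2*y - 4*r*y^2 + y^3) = r + y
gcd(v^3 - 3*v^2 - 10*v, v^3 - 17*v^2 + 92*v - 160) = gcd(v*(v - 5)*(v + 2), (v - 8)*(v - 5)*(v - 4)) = v - 5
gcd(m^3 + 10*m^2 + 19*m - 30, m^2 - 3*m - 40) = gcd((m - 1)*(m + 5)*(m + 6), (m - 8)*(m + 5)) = m + 5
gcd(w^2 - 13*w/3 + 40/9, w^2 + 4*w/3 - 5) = w - 5/3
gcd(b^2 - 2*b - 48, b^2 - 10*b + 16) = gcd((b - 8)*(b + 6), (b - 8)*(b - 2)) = b - 8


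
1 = 1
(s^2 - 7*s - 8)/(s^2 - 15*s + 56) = (s + 1)/(s - 7)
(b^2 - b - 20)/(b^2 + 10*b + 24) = (b - 5)/(b + 6)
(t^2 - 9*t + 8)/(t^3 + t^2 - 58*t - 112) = (t - 1)/(t^2 + 9*t + 14)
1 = 1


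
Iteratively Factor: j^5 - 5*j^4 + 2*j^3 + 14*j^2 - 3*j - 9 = (j + 1)*(j^4 - 6*j^3 + 8*j^2 + 6*j - 9) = (j + 1)^2*(j^3 - 7*j^2 + 15*j - 9) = (j - 1)*(j + 1)^2*(j^2 - 6*j + 9) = (j - 3)*(j - 1)*(j + 1)^2*(j - 3)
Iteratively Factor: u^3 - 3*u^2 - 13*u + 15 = (u - 5)*(u^2 + 2*u - 3) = (u - 5)*(u + 3)*(u - 1)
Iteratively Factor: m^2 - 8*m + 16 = (m - 4)*(m - 4)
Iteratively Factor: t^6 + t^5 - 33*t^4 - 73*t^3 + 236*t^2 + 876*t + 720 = (t - 4)*(t^5 + 5*t^4 - 13*t^3 - 125*t^2 - 264*t - 180) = (t - 4)*(t + 3)*(t^4 + 2*t^3 - 19*t^2 - 68*t - 60) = (t - 4)*(t + 2)*(t + 3)*(t^3 - 19*t - 30) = (t - 5)*(t - 4)*(t + 2)*(t + 3)*(t^2 + 5*t + 6) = (t - 5)*(t - 4)*(t + 2)*(t + 3)^2*(t + 2)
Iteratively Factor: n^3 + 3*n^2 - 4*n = (n)*(n^2 + 3*n - 4) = n*(n - 1)*(n + 4)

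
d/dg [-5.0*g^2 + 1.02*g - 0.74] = 1.02 - 10.0*g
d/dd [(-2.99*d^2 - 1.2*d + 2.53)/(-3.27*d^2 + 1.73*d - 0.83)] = (-9.0967*d^2 + 21.5096*d - 3.3809)/(10.6929*d^4 - 11.3142*d^3 + 8.4211*d^2 - 2.8718*d + 0.6889)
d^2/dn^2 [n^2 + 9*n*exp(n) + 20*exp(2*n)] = 9*n*exp(n) + 80*exp(2*n) + 18*exp(n) + 2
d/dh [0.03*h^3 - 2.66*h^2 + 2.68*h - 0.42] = 0.09*h^2 - 5.32*h + 2.68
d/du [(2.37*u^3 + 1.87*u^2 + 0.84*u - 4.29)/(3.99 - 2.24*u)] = (-10.6176*u^3 + 24.1801*u^2 + 14.9226*u - 6.258)/(5.0176*u^2 - 17.8752*u + 15.9201)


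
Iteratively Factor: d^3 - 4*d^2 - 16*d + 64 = (d - 4)*(d^2 - 16) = (d - 4)*(d + 4)*(d - 4)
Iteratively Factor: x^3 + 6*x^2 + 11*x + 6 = (x + 2)*(x^2 + 4*x + 3) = (x + 2)*(x + 3)*(x + 1)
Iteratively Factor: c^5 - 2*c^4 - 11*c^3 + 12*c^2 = (c)*(c^4 - 2*c^3 - 11*c^2 + 12*c) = c*(c + 3)*(c^3 - 5*c^2 + 4*c) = c^2*(c + 3)*(c^2 - 5*c + 4) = c^2*(c - 4)*(c + 3)*(c - 1)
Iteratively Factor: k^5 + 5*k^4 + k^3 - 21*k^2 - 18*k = (k + 3)*(k^4 + 2*k^3 - 5*k^2 - 6*k) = (k + 3)^2*(k^3 - k^2 - 2*k) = (k - 2)*(k + 3)^2*(k^2 + k) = (k - 2)*(k + 1)*(k + 3)^2*(k)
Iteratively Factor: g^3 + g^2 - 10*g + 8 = (g - 1)*(g^2 + 2*g - 8) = (g - 1)*(g + 4)*(g - 2)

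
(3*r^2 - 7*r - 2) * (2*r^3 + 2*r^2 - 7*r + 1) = 6*r^5 - 8*r^4 - 39*r^3 + 48*r^2 + 7*r - 2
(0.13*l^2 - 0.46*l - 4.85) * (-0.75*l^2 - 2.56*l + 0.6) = -0.0975*l^4 + 0.0122*l^3 + 4.8931*l^2 + 12.14*l - 2.91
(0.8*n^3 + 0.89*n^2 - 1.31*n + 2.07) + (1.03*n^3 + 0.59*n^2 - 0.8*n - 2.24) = 1.83*n^3 + 1.48*n^2 - 2.11*n - 0.17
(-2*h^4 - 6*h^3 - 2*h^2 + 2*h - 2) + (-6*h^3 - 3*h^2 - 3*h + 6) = -2*h^4 - 12*h^3 - 5*h^2 - h + 4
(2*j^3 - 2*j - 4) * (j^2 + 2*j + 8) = 2*j^5 + 4*j^4 + 14*j^3 - 8*j^2 - 24*j - 32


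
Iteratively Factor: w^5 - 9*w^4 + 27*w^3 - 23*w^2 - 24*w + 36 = (w - 2)*(w^4 - 7*w^3 + 13*w^2 + 3*w - 18) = (w - 2)^2*(w^3 - 5*w^2 + 3*w + 9) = (w - 3)*(w - 2)^2*(w^2 - 2*w - 3) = (w - 3)*(w - 2)^2*(w + 1)*(w - 3)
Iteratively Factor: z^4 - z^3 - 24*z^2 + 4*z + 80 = (z + 2)*(z^3 - 3*z^2 - 18*z + 40) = (z + 2)*(z + 4)*(z^2 - 7*z + 10) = (z - 2)*(z + 2)*(z + 4)*(z - 5)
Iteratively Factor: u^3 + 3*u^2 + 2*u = (u)*(u^2 + 3*u + 2) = u*(u + 1)*(u + 2)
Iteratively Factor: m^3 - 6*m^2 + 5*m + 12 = (m - 3)*(m^2 - 3*m - 4) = (m - 4)*(m - 3)*(m + 1)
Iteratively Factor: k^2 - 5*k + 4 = (k - 1)*(k - 4)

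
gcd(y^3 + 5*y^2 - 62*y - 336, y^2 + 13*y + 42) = y^2 + 13*y + 42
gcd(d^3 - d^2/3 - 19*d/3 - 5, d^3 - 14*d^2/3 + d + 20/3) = d + 1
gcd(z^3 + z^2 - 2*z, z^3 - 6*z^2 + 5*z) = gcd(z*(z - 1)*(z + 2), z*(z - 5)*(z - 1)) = z^2 - z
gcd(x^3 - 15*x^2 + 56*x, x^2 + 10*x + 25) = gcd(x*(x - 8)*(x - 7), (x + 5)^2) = 1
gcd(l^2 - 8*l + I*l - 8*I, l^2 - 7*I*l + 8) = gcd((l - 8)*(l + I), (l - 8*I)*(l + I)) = l + I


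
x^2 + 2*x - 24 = (x - 4)*(x + 6)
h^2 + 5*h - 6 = (h - 1)*(h + 6)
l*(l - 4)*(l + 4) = l^3 - 16*l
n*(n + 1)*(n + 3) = n^3 + 4*n^2 + 3*n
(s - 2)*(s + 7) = s^2 + 5*s - 14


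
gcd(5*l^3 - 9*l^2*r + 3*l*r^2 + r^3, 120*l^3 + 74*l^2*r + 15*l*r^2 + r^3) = 5*l + r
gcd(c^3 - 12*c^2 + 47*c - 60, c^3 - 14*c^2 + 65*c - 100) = c^2 - 9*c + 20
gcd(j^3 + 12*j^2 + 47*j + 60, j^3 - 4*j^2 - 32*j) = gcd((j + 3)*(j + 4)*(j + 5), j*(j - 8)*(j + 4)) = j + 4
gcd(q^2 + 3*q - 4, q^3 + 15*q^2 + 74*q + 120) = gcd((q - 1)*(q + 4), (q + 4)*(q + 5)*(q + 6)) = q + 4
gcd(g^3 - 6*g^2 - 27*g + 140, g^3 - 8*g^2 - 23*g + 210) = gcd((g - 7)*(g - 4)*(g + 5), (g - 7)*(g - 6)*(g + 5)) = g^2 - 2*g - 35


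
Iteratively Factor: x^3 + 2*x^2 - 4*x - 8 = (x + 2)*(x^2 - 4) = (x + 2)^2*(x - 2)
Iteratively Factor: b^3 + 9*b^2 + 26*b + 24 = (b + 4)*(b^2 + 5*b + 6) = (b + 2)*(b + 4)*(b + 3)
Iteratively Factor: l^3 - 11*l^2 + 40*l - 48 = (l - 4)*(l^2 - 7*l + 12) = (l - 4)*(l - 3)*(l - 4)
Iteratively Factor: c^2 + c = (c)*(c + 1)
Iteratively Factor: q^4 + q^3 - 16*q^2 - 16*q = (q + 4)*(q^3 - 3*q^2 - 4*q) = (q + 1)*(q + 4)*(q^2 - 4*q) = (q - 4)*(q + 1)*(q + 4)*(q)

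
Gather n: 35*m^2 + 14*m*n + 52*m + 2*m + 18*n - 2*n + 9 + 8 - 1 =35*m^2 + 54*m + n*(14*m + 16) + 16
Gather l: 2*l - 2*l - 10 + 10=0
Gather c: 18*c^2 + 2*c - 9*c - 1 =18*c^2 - 7*c - 1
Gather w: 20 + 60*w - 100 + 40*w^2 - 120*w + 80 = 40*w^2 - 60*w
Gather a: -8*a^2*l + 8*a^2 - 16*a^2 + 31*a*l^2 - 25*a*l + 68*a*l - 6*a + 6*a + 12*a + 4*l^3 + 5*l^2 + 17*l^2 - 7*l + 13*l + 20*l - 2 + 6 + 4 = a^2*(-8*l - 8) + a*(31*l^2 + 43*l + 12) + 4*l^3 + 22*l^2 + 26*l + 8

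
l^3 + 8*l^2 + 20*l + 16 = (l + 2)^2*(l + 4)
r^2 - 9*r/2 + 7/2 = (r - 7/2)*(r - 1)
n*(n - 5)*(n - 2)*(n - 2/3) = n^4 - 23*n^3/3 + 44*n^2/3 - 20*n/3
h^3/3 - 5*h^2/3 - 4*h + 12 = (h/3 + 1)*(h - 6)*(h - 2)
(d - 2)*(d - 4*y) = d^2 - 4*d*y - 2*d + 8*y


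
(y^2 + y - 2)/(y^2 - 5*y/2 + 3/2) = 2*(y + 2)/(2*y - 3)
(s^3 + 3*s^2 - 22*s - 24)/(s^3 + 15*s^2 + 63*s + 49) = (s^2 + 2*s - 24)/(s^2 + 14*s + 49)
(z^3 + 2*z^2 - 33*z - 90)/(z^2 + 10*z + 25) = (z^2 - 3*z - 18)/(z + 5)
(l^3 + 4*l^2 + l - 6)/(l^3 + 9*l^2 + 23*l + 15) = (l^2 + l - 2)/(l^2 + 6*l + 5)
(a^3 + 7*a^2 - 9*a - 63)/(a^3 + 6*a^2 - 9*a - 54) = (a + 7)/(a + 6)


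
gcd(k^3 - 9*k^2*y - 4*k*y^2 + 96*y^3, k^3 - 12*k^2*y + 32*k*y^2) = k^2 - 12*k*y + 32*y^2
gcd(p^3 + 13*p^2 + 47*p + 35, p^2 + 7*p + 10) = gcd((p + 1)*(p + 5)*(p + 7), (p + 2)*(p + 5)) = p + 5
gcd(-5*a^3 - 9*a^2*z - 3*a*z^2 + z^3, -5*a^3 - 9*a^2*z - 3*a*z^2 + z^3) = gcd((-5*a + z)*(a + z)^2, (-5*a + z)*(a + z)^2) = -5*a^3 - 9*a^2*z - 3*a*z^2 + z^3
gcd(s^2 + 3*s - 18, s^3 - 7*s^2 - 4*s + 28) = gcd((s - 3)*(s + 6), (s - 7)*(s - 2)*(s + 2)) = 1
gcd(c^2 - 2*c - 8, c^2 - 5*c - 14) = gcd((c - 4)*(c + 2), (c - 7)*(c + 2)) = c + 2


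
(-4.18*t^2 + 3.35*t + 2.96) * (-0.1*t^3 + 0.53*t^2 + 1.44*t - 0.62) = 0.418*t^5 - 2.5504*t^4 - 4.5397*t^3 + 8.9844*t^2 + 2.1854*t - 1.8352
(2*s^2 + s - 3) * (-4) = -8*s^2 - 4*s + 12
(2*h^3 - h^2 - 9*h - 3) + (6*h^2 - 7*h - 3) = 2*h^3 + 5*h^2 - 16*h - 6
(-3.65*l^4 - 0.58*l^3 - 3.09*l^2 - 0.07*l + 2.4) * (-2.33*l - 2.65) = 8.5045*l^5 + 11.0239*l^4 + 8.7367*l^3 + 8.3516*l^2 - 5.4065*l - 6.36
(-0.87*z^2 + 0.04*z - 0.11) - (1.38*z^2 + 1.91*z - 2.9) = -2.25*z^2 - 1.87*z + 2.79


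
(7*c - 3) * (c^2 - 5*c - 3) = 7*c^3 - 38*c^2 - 6*c + 9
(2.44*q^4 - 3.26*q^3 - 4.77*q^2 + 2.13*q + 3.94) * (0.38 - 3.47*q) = -8.4668*q^5 + 12.2394*q^4 + 15.3131*q^3 - 9.2037*q^2 - 12.8624*q + 1.4972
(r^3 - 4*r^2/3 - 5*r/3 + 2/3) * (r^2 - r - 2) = r^5 - 7*r^4/3 - 7*r^3/3 + 5*r^2 + 8*r/3 - 4/3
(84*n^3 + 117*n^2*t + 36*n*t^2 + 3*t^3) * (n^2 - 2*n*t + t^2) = 84*n^5 - 51*n^4*t - 114*n^3*t^2 + 48*n^2*t^3 + 30*n*t^4 + 3*t^5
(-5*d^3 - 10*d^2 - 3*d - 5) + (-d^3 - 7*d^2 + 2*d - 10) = -6*d^3 - 17*d^2 - d - 15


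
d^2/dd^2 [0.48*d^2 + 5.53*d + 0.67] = 0.960000000000000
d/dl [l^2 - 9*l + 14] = 2*l - 9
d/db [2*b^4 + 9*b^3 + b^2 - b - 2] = 8*b^3 + 27*b^2 + 2*b - 1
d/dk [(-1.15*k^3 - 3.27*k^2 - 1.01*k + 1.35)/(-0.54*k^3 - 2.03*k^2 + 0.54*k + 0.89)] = (0.5687*k^4 - 2.3328*k^3 - 4.6996*k^2 - 0.3396*k - 1.6279)/(0.2916*k^6 + 2.1924*k^5 + 3.5377*k^4 - 3.1536*k^3 - 3.3218*k^2 + 0.9612*k + 0.7921)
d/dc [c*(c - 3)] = 2*c - 3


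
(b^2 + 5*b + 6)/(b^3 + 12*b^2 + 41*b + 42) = 1/(b + 7)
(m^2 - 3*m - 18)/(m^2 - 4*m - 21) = (m - 6)/(m - 7)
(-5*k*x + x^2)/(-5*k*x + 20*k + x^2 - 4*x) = x/(x - 4)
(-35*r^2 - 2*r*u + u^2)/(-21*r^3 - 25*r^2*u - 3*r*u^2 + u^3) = (5*r + u)/(3*r^2 + 4*r*u + u^2)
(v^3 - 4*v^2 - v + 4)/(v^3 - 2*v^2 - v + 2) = (v - 4)/(v - 2)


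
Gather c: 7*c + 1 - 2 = 7*c - 1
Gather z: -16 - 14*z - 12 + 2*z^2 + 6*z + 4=2*z^2 - 8*z - 24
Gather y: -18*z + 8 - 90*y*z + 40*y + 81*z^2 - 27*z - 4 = y*(40 - 90*z) + 81*z^2 - 45*z + 4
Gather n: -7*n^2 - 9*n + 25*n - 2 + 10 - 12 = -7*n^2 + 16*n - 4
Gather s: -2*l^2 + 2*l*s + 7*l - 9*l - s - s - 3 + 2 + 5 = -2*l^2 - 2*l + s*(2*l - 2) + 4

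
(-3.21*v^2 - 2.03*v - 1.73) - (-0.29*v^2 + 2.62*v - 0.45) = -2.92*v^2 - 4.65*v - 1.28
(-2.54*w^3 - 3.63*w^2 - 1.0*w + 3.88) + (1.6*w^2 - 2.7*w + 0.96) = -2.54*w^3 - 2.03*w^2 - 3.7*w + 4.84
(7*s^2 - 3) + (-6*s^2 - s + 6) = s^2 - s + 3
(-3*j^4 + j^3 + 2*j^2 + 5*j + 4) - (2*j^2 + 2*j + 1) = -3*j^4 + j^3 + 3*j + 3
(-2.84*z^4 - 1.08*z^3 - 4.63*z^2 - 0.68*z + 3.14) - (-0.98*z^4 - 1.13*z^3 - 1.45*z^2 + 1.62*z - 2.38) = -1.86*z^4 + 0.0499999999999998*z^3 - 3.18*z^2 - 2.3*z + 5.52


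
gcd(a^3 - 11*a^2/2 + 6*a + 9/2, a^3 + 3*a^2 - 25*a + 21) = a - 3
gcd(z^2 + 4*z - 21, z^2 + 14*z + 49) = z + 7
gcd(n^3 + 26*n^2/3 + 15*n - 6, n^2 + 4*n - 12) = n + 6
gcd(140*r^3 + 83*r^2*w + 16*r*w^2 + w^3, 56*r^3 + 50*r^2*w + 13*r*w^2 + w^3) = 28*r^2 + 11*r*w + w^2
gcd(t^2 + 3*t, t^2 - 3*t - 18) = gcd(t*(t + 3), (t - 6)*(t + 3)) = t + 3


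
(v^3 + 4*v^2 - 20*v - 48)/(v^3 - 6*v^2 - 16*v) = (v^2 + 2*v - 24)/(v*(v - 8))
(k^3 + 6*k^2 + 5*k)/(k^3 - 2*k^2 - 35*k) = (k + 1)/(k - 7)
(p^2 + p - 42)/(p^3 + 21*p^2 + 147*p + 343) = (p - 6)/(p^2 + 14*p + 49)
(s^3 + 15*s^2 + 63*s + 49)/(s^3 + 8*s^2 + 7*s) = (s + 7)/s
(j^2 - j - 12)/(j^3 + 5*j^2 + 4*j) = (j^2 - j - 12)/(j*(j^2 + 5*j + 4))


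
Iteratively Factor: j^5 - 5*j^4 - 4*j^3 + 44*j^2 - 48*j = (j + 3)*(j^4 - 8*j^3 + 20*j^2 - 16*j) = (j - 2)*(j + 3)*(j^3 - 6*j^2 + 8*j) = j*(j - 2)*(j + 3)*(j^2 - 6*j + 8) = j*(j - 2)^2*(j + 3)*(j - 4)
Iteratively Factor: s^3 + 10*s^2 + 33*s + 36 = (s + 4)*(s^2 + 6*s + 9) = (s + 3)*(s + 4)*(s + 3)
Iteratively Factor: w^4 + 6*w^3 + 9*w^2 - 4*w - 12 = (w + 2)*(w^3 + 4*w^2 + w - 6) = (w + 2)*(w + 3)*(w^2 + w - 2) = (w + 2)^2*(w + 3)*(w - 1)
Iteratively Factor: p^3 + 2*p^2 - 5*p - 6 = (p + 3)*(p^2 - p - 2) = (p - 2)*(p + 3)*(p + 1)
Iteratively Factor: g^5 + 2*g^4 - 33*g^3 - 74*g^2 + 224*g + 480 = (g + 2)*(g^4 - 33*g^2 - 8*g + 240) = (g + 2)*(g + 4)*(g^3 - 4*g^2 - 17*g + 60) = (g - 3)*(g + 2)*(g + 4)*(g^2 - g - 20) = (g - 5)*(g - 3)*(g + 2)*(g + 4)*(g + 4)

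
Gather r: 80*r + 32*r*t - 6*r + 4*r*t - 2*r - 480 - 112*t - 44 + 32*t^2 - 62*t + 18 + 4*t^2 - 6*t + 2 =r*(36*t + 72) + 36*t^2 - 180*t - 504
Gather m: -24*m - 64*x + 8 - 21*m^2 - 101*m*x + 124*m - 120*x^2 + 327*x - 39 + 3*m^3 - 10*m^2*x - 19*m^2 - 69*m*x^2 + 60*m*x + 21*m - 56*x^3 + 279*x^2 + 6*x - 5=3*m^3 + m^2*(-10*x - 40) + m*(-69*x^2 - 41*x + 121) - 56*x^3 + 159*x^2 + 269*x - 36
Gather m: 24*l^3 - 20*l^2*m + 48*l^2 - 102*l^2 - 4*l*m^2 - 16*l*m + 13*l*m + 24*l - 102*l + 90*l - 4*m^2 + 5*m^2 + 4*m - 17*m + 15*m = 24*l^3 - 54*l^2 + 12*l + m^2*(1 - 4*l) + m*(-20*l^2 - 3*l + 2)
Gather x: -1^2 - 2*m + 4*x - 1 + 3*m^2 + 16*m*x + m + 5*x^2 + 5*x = 3*m^2 - m + 5*x^2 + x*(16*m + 9) - 2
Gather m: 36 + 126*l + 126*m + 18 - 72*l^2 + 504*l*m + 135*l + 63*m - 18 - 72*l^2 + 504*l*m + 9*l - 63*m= -144*l^2 + 270*l + m*(1008*l + 126) + 36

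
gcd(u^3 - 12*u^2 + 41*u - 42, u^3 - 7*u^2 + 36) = u - 3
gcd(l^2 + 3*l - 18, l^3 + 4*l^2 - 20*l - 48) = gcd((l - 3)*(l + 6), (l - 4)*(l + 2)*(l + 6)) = l + 6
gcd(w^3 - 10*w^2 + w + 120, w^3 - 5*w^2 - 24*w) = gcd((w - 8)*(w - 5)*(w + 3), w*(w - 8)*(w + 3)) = w^2 - 5*w - 24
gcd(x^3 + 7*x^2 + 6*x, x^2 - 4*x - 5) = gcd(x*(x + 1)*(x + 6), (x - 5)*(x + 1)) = x + 1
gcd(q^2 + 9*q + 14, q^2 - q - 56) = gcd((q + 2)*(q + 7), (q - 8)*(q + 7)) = q + 7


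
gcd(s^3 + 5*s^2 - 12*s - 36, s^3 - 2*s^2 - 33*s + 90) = s^2 + 3*s - 18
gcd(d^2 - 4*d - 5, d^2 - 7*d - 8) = d + 1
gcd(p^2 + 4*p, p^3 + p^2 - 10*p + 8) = p + 4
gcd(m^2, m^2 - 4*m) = m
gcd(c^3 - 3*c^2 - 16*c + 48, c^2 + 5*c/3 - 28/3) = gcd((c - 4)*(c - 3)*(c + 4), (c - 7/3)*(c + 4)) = c + 4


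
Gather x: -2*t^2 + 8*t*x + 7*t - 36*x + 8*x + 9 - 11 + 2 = -2*t^2 + 7*t + x*(8*t - 28)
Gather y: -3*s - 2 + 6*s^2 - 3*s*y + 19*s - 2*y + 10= 6*s^2 + 16*s + y*(-3*s - 2) + 8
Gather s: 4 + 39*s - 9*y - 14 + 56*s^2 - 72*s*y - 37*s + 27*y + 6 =56*s^2 + s*(2 - 72*y) + 18*y - 4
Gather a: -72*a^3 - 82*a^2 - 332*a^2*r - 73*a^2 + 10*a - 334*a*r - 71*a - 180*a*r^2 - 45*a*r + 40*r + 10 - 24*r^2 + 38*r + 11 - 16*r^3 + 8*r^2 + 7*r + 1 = -72*a^3 + a^2*(-332*r - 155) + a*(-180*r^2 - 379*r - 61) - 16*r^3 - 16*r^2 + 85*r + 22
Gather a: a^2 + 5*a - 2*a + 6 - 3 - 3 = a^2 + 3*a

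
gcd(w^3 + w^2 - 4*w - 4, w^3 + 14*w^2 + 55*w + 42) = w + 1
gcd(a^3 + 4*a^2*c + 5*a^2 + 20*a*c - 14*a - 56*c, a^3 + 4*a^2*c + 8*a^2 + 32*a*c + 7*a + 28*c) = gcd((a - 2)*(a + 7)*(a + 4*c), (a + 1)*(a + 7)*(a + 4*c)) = a^2 + 4*a*c + 7*a + 28*c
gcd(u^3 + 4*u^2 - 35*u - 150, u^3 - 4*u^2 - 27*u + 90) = u^2 - u - 30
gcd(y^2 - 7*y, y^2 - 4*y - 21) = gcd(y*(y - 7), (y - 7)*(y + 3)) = y - 7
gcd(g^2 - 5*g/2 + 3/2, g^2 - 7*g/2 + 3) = g - 3/2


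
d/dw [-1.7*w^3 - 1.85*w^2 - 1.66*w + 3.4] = -5.1*w^2 - 3.7*w - 1.66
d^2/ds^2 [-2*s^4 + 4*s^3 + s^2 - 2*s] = -24*s^2 + 24*s + 2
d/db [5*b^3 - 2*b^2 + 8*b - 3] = 15*b^2 - 4*b + 8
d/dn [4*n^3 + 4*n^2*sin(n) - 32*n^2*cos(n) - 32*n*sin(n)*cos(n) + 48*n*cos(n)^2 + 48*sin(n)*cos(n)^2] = 32*n^2*sin(n) + 4*n^2*cos(n) + 12*n^2 + 8*n*sin(n) - 48*n*sin(2*n) - 64*n*cos(n) - 32*n*cos(2*n) - 16*sin(2*n) + 12*cos(n) + 24*cos(2*n) + 36*cos(3*n) + 24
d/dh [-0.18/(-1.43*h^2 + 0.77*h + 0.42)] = (0.1386 - 0.5148*h)/(-1.43*h^2 + 0.77*h + 0.42)^2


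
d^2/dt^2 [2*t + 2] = 0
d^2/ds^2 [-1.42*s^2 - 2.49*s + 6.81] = -2.84000000000000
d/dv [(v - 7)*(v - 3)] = 2*v - 10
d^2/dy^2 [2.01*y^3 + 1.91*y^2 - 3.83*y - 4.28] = 12.06*y + 3.82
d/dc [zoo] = 0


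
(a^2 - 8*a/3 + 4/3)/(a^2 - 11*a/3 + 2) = (a - 2)/(a - 3)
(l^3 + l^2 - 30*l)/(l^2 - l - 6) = l*(-l^2 - l + 30)/(-l^2 + l + 6)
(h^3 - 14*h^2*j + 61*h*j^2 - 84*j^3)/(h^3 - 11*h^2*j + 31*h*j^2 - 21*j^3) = (h - 4*j)/(h - j)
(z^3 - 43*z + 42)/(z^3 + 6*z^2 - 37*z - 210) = (z - 1)/(z + 5)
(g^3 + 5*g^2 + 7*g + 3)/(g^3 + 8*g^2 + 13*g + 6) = (g + 3)/(g + 6)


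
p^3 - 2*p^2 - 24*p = p*(p - 6)*(p + 4)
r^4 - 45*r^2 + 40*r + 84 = (r - 6)*(r - 2)*(r + 1)*(r + 7)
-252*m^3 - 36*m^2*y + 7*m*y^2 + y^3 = (-6*m + y)*(6*m + y)*(7*m + y)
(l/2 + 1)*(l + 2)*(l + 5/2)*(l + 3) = l^4/2 + 19*l^3/4 + 67*l^2/4 + 26*l + 15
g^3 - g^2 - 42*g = g*(g - 7)*(g + 6)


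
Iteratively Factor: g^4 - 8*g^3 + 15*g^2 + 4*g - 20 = (g - 2)*(g^3 - 6*g^2 + 3*g + 10) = (g - 2)*(g + 1)*(g^2 - 7*g + 10) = (g - 5)*(g - 2)*(g + 1)*(g - 2)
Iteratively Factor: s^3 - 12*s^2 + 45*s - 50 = (s - 2)*(s^2 - 10*s + 25) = (s - 5)*(s - 2)*(s - 5)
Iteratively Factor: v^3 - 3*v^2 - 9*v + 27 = (v + 3)*(v^2 - 6*v + 9) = (v - 3)*(v + 3)*(v - 3)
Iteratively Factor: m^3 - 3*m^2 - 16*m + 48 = (m + 4)*(m^2 - 7*m + 12) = (m - 4)*(m + 4)*(m - 3)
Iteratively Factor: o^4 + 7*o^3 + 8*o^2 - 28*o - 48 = (o - 2)*(o^3 + 9*o^2 + 26*o + 24) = (o - 2)*(o + 3)*(o^2 + 6*o + 8) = (o - 2)*(o + 3)*(o + 4)*(o + 2)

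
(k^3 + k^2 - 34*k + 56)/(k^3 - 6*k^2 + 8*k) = (k + 7)/k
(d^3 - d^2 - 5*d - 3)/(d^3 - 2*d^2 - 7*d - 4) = (d - 3)/(d - 4)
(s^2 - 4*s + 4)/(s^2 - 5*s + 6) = (s - 2)/(s - 3)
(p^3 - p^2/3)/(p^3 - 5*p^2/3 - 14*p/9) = 3*p*(1 - 3*p)/(-9*p^2 + 15*p + 14)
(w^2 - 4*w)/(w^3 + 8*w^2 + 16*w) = (w - 4)/(w^2 + 8*w + 16)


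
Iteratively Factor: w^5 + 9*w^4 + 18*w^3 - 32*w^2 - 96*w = (w + 4)*(w^4 + 5*w^3 - 2*w^2 - 24*w) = (w + 4)^2*(w^3 + w^2 - 6*w) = (w - 2)*(w + 4)^2*(w^2 + 3*w) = (w - 2)*(w + 3)*(w + 4)^2*(w)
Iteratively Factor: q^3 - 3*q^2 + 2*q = (q - 2)*(q^2 - q) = (q - 2)*(q - 1)*(q)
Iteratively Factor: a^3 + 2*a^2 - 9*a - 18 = (a - 3)*(a^2 + 5*a + 6) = (a - 3)*(a + 2)*(a + 3)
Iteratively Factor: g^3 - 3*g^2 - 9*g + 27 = (g - 3)*(g^2 - 9) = (g - 3)^2*(g + 3)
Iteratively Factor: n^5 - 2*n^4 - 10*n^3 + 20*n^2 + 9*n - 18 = (n - 3)*(n^4 + n^3 - 7*n^2 - n + 6) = (n - 3)*(n + 3)*(n^3 - 2*n^2 - n + 2) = (n - 3)*(n - 2)*(n + 3)*(n^2 - 1) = (n - 3)*(n - 2)*(n + 1)*(n + 3)*(n - 1)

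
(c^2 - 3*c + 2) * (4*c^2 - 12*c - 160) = 4*c^4 - 24*c^3 - 116*c^2 + 456*c - 320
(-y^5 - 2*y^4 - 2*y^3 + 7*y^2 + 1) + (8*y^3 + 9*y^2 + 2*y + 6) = -y^5 - 2*y^4 + 6*y^3 + 16*y^2 + 2*y + 7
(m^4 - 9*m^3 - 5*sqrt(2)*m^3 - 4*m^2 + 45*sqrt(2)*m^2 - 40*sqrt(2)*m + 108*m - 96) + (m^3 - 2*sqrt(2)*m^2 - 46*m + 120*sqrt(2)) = m^4 - 8*m^3 - 5*sqrt(2)*m^3 - 4*m^2 + 43*sqrt(2)*m^2 - 40*sqrt(2)*m + 62*m - 96 + 120*sqrt(2)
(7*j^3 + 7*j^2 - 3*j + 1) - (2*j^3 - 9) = 5*j^3 + 7*j^2 - 3*j + 10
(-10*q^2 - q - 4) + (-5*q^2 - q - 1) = -15*q^2 - 2*q - 5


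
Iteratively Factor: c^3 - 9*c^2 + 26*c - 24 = (c - 4)*(c^2 - 5*c + 6) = (c - 4)*(c - 2)*(c - 3)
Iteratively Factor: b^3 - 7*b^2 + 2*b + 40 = (b - 4)*(b^2 - 3*b - 10) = (b - 4)*(b + 2)*(b - 5)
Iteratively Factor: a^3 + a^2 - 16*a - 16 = (a + 4)*(a^2 - 3*a - 4) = (a + 1)*(a + 4)*(a - 4)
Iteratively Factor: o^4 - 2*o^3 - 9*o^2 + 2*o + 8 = (o + 1)*(o^3 - 3*o^2 - 6*o + 8) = (o - 4)*(o + 1)*(o^2 + o - 2) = (o - 4)*(o + 1)*(o + 2)*(o - 1)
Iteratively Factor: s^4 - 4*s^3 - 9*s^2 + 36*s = (s + 3)*(s^3 - 7*s^2 + 12*s) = (s - 3)*(s + 3)*(s^2 - 4*s) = s*(s - 3)*(s + 3)*(s - 4)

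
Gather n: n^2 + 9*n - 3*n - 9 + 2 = n^2 + 6*n - 7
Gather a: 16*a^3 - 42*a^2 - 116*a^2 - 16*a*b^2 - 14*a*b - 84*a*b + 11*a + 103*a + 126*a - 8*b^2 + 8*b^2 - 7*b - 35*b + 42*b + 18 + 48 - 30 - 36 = 16*a^3 - 158*a^2 + a*(-16*b^2 - 98*b + 240)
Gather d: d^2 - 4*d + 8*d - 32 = d^2 + 4*d - 32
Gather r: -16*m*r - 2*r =r*(-16*m - 2)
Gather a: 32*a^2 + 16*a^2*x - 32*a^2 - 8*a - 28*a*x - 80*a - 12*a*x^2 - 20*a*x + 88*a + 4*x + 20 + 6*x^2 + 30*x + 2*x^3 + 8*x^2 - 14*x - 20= 16*a^2*x + a*(-12*x^2 - 48*x) + 2*x^3 + 14*x^2 + 20*x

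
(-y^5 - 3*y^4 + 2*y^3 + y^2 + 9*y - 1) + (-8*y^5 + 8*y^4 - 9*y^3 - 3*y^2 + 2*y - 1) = -9*y^5 + 5*y^4 - 7*y^3 - 2*y^2 + 11*y - 2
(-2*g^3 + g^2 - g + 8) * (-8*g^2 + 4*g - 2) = 16*g^5 - 16*g^4 + 16*g^3 - 70*g^2 + 34*g - 16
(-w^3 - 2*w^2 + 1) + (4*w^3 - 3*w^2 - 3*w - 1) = 3*w^3 - 5*w^2 - 3*w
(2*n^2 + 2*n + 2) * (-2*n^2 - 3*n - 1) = -4*n^4 - 10*n^3 - 12*n^2 - 8*n - 2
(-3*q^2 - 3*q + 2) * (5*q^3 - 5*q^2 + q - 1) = -15*q^5 + 22*q^3 - 10*q^2 + 5*q - 2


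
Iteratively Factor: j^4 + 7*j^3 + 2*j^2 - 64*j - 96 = (j - 3)*(j^3 + 10*j^2 + 32*j + 32) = (j - 3)*(j + 2)*(j^2 + 8*j + 16) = (j - 3)*(j + 2)*(j + 4)*(j + 4)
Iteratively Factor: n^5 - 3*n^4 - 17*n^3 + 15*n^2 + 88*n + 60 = (n + 1)*(n^4 - 4*n^3 - 13*n^2 + 28*n + 60) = (n - 3)*(n + 1)*(n^3 - n^2 - 16*n - 20) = (n - 3)*(n + 1)*(n + 2)*(n^2 - 3*n - 10) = (n - 3)*(n + 1)*(n + 2)^2*(n - 5)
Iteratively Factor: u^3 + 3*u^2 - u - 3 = (u - 1)*(u^2 + 4*u + 3) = (u - 1)*(u + 1)*(u + 3)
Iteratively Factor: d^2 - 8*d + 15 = (d - 5)*(d - 3)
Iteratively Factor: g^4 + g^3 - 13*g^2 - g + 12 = (g - 1)*(g^3 + 2*g^2 - 11*g - 12) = (g - 1)*(g + 1)*(g^2 + g - 12) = (g - 3)*(g - 1)*(g + 1)*(g + 4)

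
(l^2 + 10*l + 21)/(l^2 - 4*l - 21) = (l + 7)/(l - 7)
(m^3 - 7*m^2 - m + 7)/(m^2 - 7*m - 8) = (m^2 - 8*m + 7)/(m - 8)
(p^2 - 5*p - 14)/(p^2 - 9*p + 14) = (p + 2)/(p - 2)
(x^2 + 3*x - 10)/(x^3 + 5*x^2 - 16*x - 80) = (x - 2)/(x^2 - 16)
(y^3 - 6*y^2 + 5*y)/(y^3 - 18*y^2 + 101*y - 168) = y*(y^2 - 6*y + 5)/(y^3 - 18*y^2 + 101*y - 168)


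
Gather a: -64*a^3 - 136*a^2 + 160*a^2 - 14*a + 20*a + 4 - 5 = -64*a^3 + 24*a^2 + 6*a - 1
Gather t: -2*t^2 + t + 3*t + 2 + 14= -2*t^2 + 4*t + 16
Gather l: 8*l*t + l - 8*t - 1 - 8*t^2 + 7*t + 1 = l*(8*t + 1) - 8*t^2 - t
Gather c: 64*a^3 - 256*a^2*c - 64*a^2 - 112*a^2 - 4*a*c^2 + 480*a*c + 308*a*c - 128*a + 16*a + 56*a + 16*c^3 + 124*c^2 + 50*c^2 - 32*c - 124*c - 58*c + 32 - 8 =64*a^3 - 176*a^2 - 56*a + 16*c^3 + c^2*(174 - 4*a) + c*(-256*a^2 + 788*a - 214) + 24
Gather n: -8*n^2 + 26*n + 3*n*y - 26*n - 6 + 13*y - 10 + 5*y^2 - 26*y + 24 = -8*n^2 + 3*n*y + 5*y^2 - 13*y + 8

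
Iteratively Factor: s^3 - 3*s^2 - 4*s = (s - 4)*(s^2 + s) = (s - 4)*(s + 1)*(s)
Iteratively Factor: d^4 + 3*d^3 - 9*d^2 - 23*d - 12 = (d - 3)*(d^3 + 6*d^2 + 9*d + 4) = (d - 3)*(d + 1)*(d^2 + 5*d + 4) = (d - 3)*(d + 1)^2*(d + 4)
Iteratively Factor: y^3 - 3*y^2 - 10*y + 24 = (y - 2)*(y^2 - y - 12) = (y - 2)*(y + 3)*(y - 4)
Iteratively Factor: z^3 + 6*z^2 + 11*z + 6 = (z + 2)*(z^2 + 4*z + 3) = (z + 2)*(z + 3)*(z + 1)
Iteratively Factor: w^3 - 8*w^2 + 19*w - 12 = (w - 1)*(w^2 - 7*w + 12) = (w - 4)*(w - 1)*(w - 3)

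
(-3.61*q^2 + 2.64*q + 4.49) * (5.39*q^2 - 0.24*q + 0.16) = -19.4579*q^4 + 15.096*q^3 + 22.9899*q^2 - 0.6552*q + 0.7184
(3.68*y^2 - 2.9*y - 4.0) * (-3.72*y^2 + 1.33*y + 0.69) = -13.6896*y^4 + 15.6824*y^3 + 13.5622*y^2 - 7.321*y - 2.76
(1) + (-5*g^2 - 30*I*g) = -5*g^2 - 30*I*g + 1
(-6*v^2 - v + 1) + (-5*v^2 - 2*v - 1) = -11*v^2 - 3*v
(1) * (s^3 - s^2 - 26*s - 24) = s^3 - s^2 - 26*s - 24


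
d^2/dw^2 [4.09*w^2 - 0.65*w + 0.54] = 8.18000000000000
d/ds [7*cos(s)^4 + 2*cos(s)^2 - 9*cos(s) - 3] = (-28*cos(s)^3 - 4*cos(s) + 9)*sin(s)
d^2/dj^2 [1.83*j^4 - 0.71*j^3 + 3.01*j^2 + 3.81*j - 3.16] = 21.96*j^2 - 4.26*j + 6.02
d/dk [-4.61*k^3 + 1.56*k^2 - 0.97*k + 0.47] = -13.83*k^2 + 3.12*k - 0.97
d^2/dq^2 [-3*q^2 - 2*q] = -6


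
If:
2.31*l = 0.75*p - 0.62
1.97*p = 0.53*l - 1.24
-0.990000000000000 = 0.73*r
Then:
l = -0.52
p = -0.77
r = -1.36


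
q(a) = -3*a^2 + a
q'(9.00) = -53.00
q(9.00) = -234.00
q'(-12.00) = 73.00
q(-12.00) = -444.00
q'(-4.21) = 26.26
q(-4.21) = -57.38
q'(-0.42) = 3.52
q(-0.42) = -0.95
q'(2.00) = -11.00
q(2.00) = -10.00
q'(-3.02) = 19.12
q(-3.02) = -30.38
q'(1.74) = -9.44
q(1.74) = -7.34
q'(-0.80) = 5.80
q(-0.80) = -2.72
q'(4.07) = -23.42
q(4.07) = -45.62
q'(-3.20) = 20.20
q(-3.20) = -33.92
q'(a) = 1 - 6*a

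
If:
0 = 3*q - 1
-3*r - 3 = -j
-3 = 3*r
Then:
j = 0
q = 1/3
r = -1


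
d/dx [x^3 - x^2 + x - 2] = 3*x^2 - 2*x + 1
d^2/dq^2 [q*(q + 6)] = 2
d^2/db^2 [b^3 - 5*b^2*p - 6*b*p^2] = 6*b - 10*p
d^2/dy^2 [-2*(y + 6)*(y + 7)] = -4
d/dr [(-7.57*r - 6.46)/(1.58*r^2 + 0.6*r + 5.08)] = (11.9606*r^2 + 20.4136*r - 34.5796)/(2.4964*r^4 + 1.896*r^3 + 16.4128*r^2 + 6.096*r + 25.8064)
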